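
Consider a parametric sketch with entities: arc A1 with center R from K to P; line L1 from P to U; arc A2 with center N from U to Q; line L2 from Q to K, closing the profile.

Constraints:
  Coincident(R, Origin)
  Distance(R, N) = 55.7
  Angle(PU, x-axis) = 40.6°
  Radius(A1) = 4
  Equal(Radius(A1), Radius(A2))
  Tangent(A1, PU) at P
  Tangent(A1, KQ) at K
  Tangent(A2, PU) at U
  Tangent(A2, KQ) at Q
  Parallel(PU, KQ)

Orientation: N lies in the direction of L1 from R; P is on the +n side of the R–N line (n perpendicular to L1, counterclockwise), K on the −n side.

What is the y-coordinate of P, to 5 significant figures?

3.0371

The slot axis is L1's direction at 40.6°, so u = (cos 40.6°, sin 40.6°) = (0.75927, 0.65077) and n = (−sin 40.6°, cos 40.6°) = (-0.65077, 0.75927). R is at the origin and N lies 55.7 along u from R, so N = 55.7·u = (42.291, 36.248). Tangency of A1 to both parallel lines with radius 4.0 puts P and K at R ± 4.0·n: P = (-2.6031, 3.0371), K = (2.6031, -3.0371). So P.y = 3.0371.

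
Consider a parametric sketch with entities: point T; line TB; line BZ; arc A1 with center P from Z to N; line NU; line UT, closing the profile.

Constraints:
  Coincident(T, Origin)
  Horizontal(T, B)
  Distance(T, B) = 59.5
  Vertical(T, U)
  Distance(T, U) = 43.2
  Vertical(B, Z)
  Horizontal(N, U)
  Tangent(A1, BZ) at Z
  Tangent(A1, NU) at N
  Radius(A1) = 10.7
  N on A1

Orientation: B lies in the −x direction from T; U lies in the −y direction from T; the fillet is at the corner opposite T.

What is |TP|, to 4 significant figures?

58.63

T is at the origin; TB is horizontal with |TB| = 59.5 and B on the −x side, so B = (-59.50, 0.000). T and U share the same x with |TU| = 43.2 and U on the −y side, so U = (0.000, -43.20). The virtual corner opposite T is at (-59.50, -43.20). Since A1 is tangent to BZ there, PZ ⟂ BZ and tangency of A1 to NU means the radius PN is perpendicular to NU, with radius 10.7, so the center P sits 10.7 in from both sides at P = (-48.80, -32.50). Then |TP| = |P − T| = 58.63.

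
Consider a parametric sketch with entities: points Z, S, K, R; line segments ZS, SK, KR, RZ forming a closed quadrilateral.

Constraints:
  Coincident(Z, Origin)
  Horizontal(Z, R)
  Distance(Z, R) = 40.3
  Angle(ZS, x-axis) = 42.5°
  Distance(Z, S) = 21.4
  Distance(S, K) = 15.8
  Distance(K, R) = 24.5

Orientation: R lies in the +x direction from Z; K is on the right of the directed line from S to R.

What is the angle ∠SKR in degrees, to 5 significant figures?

87.074°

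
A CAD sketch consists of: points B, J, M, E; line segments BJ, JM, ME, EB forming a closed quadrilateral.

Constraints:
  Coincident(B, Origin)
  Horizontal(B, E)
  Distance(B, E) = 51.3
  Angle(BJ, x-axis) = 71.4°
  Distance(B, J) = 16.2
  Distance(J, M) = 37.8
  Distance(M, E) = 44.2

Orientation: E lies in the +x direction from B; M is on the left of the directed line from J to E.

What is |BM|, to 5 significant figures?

52.476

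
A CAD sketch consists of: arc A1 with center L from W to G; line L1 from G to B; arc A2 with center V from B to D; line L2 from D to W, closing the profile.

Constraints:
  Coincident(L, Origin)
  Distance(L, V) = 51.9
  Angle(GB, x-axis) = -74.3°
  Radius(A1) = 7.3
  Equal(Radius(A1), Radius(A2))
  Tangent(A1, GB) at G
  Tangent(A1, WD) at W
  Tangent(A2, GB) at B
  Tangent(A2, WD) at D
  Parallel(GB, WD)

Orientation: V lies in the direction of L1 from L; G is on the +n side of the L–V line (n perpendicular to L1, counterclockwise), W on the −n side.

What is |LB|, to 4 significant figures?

52.41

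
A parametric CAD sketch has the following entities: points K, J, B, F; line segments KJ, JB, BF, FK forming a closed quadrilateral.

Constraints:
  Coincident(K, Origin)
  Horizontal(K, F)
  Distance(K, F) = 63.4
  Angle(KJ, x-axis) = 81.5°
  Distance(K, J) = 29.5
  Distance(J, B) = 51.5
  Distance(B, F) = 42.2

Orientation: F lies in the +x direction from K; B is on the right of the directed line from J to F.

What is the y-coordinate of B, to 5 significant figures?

-17.922

K is at the origin; KF is horizontal with |KF| = 63.4 and F in +x, so F = (63.4, 0). KJ runs at 81.5° with |KJ| = 29.5, so J = (4.3604, 29.176). B is determined by |JB| = 51.5 and |BF| = 42.2 together: it lies at the intersection of circle(J, 51.5) and circle(F, 42.2). With |JF| = 65.855, the foot of the radical line on JF is 39.544 from J and the perpendicular offset is √(51.5² − 39.544²) = 32.993. Taking the right-of-JF solution: B = (25.195, -17.922).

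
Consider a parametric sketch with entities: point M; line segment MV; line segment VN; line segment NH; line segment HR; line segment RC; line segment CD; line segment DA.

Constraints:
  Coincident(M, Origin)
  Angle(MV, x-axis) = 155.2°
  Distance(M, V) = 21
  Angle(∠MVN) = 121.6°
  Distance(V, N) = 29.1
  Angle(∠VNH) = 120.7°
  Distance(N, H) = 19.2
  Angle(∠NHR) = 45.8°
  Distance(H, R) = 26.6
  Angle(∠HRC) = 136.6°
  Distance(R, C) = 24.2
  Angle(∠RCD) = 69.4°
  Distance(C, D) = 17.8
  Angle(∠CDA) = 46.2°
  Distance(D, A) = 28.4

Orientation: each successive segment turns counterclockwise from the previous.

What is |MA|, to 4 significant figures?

15.37

M is at the origin; MV runs at 155.2° with length 21.0, so V = (-19.06, 8.808). ∠MVN = 121.6° gives VN at -146.4° from the x-axis; with |VN| = 29.1, N = (-43.30, -7.295). ∠VNH = 120.7° gives NH at -87.10° from the x-axis; with |NH| = 19.2, H = (-42.33, -26.47). ∠NHR = 45.8° gives HR at 47.10° from the x-axis; with |HR| = 26.6, R = (-24.22, -6.985). ∠HRC = 136.6° gives RC at 90.50° from the x-axis; with |RC| = 24.2, C = (-24.43, 17.21). ∠RCD = 69.4° gives CD at -158.9° from the x-axis; with |CD| = 17.8, D = (-41.04, 10.81). ∠CDA = 46.2° gives DA at -25.10° from the x-axis; with |DA| = 28.4, A = (-15.32, -1.241). Then |MA| = |A − M| = 15.37.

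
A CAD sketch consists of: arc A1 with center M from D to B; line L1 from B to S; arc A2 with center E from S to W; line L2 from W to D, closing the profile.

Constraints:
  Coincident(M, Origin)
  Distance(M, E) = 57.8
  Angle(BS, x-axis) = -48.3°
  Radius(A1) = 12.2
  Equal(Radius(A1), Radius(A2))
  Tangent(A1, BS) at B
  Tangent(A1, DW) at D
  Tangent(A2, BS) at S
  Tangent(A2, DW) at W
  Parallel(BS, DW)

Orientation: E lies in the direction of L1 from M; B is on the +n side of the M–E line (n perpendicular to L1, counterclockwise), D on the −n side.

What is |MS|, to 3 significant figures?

59.1

The slot axis is L1's direction at -48.3°, so u = (cos -48.3°, sin -48.3°) = (0.665, -0.747) and n = (−sin -48.3°, cos -48.3°) = (0.747, 0.665). M is at the origin and E lies 57.8 along u from M, so E = 57.8·u = (38.5, -43.2). Tangency of A1 to both parallel lines with radius 12.2 puts B and D at M ± 12.2·n: B = (9.11, 8.12), D = (-9.11, -8.12). Equal radii place S and W the same way about E: S = E + 12.2·n = (47.6, -35.0), W = E − 12.2·n = (29.3, -51.3). Then |MS| = |S − M| = 59.1.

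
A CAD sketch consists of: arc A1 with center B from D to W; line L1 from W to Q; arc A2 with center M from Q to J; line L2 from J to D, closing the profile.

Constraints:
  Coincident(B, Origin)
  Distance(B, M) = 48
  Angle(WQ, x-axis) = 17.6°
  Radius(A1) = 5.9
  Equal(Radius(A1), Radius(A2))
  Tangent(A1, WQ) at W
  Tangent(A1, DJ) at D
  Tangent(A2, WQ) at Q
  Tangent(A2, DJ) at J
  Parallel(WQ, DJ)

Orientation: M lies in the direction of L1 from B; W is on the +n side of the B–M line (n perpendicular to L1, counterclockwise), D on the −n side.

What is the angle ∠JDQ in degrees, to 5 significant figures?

13.811°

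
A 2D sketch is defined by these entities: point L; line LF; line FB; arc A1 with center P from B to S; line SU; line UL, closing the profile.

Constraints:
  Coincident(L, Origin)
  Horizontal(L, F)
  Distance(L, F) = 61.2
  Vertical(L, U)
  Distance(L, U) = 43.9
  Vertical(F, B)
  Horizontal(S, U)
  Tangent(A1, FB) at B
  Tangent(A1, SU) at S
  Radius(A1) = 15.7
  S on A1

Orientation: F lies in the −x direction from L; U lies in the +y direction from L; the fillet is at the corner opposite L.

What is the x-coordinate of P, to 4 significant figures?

-45.50

L is at the origin; LF is horizontal with |LF| = 61.2 and F on the −x side, so F = (-61.20, 0.000). LU is vertical with |LU| = 43.9 and U on the +y side, so U = (0.000, 43.90). The virtual corner opposite L is at (-61.20, 43.90). Tangency of A1 to FB means the radius PB is perpendicular to FB and the tangent condition forces PS to be normal to SU, with radius 15.7, so the center P sits 15.7 in from both sides at P = (-45.50, 28.20). So P.x = -45.50.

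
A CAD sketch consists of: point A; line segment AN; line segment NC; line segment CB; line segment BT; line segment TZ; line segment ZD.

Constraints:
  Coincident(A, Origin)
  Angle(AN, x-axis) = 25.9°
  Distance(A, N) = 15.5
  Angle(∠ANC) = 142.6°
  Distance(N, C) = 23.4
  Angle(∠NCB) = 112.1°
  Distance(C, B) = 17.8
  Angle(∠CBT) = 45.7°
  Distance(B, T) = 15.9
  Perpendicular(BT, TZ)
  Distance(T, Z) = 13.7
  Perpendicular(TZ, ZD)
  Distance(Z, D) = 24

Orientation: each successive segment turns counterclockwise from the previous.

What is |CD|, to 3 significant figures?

20.6

BT is perpendicular to TZ, so TZ runs at -4.50°; with |TZ| = 13.7, Z = (25.1, 24.1). The perpendicularity gives ZD at right angles to TZ, so ZD runs at 85.5°; with |ZD| = 24.0, D = (27.0, 48.1). Then |CD| = |D − C| = 20.6.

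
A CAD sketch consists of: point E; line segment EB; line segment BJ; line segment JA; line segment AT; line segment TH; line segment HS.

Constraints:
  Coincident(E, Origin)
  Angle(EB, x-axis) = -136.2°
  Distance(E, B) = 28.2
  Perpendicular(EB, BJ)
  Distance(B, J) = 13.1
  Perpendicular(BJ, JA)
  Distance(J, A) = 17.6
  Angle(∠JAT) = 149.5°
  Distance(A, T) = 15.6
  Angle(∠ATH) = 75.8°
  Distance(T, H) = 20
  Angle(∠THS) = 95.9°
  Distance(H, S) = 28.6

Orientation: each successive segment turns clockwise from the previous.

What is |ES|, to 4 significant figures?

34.67

E is at the origin; EB runs at -136.2° with length 28.2, so B = (-20.35, -19.52). EB is perpendicular to BJ, so BJ runs at 133.8°; with |BJ| = 13.1, J = (-29.42, -10.06). The perpendicularity gives JA at right angles to BJ, so JA runs at 43.80°; with |JA| = 17.6, A = (-16.72, 2.118). ∠JAT = 149.5° gives AT at 13.30° from the x-axis; with |AT| = 15.6, T = (-1.536, 5.707). ∠ATH = 75.8° gives TH at -90.90° from the x-axis; with |TH| = 20.0, H = (-1.850, -14.29). ∠THS = 95.9° gives HS at -175.0° from the x-axis; with |HS| = 28.6, S = (-30.34, -16.78). Then |ES| = |S − E| = 34.67.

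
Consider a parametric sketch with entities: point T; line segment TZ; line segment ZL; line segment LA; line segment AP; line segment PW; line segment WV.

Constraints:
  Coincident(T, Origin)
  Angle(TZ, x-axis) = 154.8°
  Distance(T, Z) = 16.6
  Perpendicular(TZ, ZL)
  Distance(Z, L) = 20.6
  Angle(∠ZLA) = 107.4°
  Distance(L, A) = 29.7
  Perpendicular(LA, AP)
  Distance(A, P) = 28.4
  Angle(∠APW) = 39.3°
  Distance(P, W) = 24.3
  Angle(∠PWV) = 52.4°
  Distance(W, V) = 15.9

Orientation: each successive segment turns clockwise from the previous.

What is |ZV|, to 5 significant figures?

37.857

T is at the origin; TZ runs at 154.8° with length 16.6, so Z = (-15.020, 7.0679). TZ ⟂ ZL, so ZL runs at 64.800°; with |ZL| = 20.6, L = (-6.2491, 25.707). ∠ZLA = 107.4° gives LA at -7.8000° from the x-axis; with |LA| = 29.7, A = (23.176, 21.677). LA ⟂ AP, so AP runs at -97.800°; with |AP| = 28.4, P = (19.322, -6.4606). ∠APW = 39.3° gives PW at 121.50° from the x-axis; with |PW| = 24.3, W = (6.6251, 14.259). ∠PWV = 52.4° gives WV at -6.1000° from the x-axis; with |WV| = 15.9, V = (22.435, 12.569). Then |ZV| = |V − Z| = 37.857.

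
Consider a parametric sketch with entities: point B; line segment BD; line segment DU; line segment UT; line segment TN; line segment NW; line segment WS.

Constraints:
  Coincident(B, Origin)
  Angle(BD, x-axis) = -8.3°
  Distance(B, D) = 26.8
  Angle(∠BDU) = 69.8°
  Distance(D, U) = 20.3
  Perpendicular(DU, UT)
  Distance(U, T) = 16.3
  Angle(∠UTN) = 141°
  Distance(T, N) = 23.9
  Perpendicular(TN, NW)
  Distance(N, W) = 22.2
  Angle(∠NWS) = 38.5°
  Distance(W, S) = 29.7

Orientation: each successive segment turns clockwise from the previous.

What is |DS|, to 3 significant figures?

27.6

B is at the origin; BD runs at -8.3° with length 26.8, so D = (26.5, -3.87). ∠BDU = 69.8° gives DU at -118° from the x-axis; with |DU| = 20.3, U = (16.8, -21.7). DU ⟂ UT, so UT runs at 152°; with |UT| = 16.3, T = (2.51, -13.9). ∠UTN = 141.0° gives TN at 112° from the x-axis; with |TN| = 23.9, N = (-6.64, 8.15). The perpendicularity gives NW at right angles to TN, so NW runs at 22.5°; with |NW| = 22.2, W = (13.9, 16.6). ∠NWS = 38.5° gives WS at -119° from the x-axis; with |WS| = 29.7, S = (-0.527, -9.33). Then |DS| = |S − D| = 27.6.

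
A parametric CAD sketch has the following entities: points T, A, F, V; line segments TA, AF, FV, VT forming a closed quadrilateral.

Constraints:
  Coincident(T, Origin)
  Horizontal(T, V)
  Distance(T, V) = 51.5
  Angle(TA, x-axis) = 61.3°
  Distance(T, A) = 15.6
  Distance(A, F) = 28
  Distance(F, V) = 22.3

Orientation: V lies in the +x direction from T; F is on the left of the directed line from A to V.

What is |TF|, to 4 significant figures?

38.66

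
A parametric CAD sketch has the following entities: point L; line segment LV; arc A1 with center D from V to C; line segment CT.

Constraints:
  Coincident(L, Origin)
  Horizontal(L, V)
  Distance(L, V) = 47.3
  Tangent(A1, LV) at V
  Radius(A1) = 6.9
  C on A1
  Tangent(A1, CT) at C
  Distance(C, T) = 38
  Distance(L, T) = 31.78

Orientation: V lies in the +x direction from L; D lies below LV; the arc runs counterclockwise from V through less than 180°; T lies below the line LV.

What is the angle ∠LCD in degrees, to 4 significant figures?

136.0°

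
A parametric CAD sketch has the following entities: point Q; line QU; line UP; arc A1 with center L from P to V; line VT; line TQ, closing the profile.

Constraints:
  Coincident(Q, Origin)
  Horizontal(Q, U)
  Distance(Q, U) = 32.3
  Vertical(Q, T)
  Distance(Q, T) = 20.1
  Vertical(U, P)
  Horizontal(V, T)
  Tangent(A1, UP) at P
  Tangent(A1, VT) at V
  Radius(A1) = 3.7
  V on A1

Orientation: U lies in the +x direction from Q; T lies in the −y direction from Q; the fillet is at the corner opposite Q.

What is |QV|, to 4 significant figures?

34.96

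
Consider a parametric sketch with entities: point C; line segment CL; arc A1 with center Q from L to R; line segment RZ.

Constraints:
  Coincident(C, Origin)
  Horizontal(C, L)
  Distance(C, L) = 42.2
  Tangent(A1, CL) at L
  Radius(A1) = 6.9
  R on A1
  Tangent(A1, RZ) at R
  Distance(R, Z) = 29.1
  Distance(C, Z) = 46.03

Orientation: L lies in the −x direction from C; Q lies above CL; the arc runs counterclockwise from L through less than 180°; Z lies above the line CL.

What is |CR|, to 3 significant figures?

35.9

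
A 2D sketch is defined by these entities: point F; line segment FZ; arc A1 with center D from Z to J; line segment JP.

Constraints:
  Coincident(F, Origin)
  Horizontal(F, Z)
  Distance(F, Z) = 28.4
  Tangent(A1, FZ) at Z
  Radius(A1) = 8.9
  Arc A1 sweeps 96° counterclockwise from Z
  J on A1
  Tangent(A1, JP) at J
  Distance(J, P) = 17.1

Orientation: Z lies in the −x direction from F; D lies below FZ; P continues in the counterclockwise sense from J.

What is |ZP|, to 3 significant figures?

27.8

F is at the origin; F and Z share the same y with |FZ| = 28.4 and Z on the −x side, so Z = (-28.4, 0.00). A1 meets FZ tangentially, so DZ is at right angles to FZ, so D = Z + (0, -8.9) = (-28.4, -8.90). On A1, Z sits at bearing 90° from D; a 96° counterclockwise sweep puts J at bearing 186°, so J = D + 8.9·(cos 186°, sin 186°) = (-37.3, -9.83). Tangency of A1 to JP means the radius DJ is perpendicular to JP, so JP runs along (−sin 186°, cos 186°); with |JP| = 17.1, P = (-35.5, -26.8). Then |ZP| = |P − Z| = 27.8.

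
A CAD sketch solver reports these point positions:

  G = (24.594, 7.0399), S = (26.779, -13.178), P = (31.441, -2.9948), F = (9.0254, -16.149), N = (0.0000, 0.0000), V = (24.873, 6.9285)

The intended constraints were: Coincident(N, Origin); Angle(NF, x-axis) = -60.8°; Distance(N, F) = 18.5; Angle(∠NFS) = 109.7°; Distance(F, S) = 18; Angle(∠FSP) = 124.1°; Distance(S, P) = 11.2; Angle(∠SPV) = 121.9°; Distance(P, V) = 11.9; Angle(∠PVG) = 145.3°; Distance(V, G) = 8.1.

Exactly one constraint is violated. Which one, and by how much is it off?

Distance(V, G) = 8.1 — off by 7.80.

N = (0.00, 0.00) ✓; NF at -60.80° ✓; |NF| = 18.50 ✓; ∠NFS = 109.7° ✓; |FS| = 18.00 ✓; ∠FSP = 124.1° ✓; |SP| = 11.20 ✓; ∠SPV = 121.9° ✓; |PV| = 11.90 ✓; ∠PVG = 145.3° ✓; |VG| = 0.3004 ✗.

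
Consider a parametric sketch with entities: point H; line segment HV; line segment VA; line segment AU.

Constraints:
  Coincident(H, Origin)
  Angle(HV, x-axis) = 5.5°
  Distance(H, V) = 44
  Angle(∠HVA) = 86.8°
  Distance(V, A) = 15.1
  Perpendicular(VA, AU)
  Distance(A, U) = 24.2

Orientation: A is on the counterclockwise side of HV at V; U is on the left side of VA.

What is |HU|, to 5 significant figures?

23.435

∠HVA = 86.8°, so VA runs at 5.5° + (180° − 86.8°) = 98.700° from the x-axis; with |VA| = 15.1, A = V + 15.1·(cos 98.700°, sin 98.700°) = (41.513, 19.143). VA is perpendicular to AU; with |AU| = 24.2 on the left of VA, U = A + 24.2·(-0.98849, -0.15126) = (17.592, 15.483). Then |HU| = |U − H| = 23.435.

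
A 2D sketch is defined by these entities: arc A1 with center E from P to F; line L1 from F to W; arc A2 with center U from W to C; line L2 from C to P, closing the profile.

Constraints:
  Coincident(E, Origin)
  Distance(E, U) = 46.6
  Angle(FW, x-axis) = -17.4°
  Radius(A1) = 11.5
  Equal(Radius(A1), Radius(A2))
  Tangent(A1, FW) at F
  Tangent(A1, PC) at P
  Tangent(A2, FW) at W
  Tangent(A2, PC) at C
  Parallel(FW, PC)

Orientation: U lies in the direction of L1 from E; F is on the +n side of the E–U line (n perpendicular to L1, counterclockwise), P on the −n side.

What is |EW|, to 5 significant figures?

47.998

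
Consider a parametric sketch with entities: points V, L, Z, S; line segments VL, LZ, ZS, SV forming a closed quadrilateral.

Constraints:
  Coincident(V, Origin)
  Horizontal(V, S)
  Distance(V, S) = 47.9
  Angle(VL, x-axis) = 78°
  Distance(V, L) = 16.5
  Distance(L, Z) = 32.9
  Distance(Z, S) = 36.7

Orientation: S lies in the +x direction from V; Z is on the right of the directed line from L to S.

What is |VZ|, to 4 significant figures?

20.69

V is at the origin; VS is horizontal with |VS| = 47.9 and S in +x, so S = (47.9, 0). VL runs at 78.0° with |VL| = 16.5, so L = (3.431, 16.14). Z is determined by |LZ| = 32.9 and |ZS| = 36.7 together: it lies at the intersection of circle(L, 32.9) and circle(S, 36.7). With |LS| = 47.31, the foot of the radical line on LS is 20.86 from L and the perpendicular offset is √(32.9² − 20.86²) = 25.44. Taking the right-of-LS solution: Z = (14.36, -14.89).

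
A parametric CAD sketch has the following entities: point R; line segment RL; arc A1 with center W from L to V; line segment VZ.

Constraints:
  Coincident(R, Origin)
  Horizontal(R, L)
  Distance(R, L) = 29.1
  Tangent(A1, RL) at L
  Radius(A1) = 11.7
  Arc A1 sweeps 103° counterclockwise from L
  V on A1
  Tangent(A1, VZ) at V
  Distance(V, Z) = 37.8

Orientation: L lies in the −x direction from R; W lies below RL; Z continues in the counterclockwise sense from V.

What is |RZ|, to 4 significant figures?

60.34

R is at the origin; RL is horizontal with |RL| = 29.1 and L on the −x side, so L = (-29.10, 0.000). Tangency of A1 to RL means the radius WL is perpendicular to RL, so W = L + (0, -11.7) = (-29.10, -11.70). On A1, L sits at bearing 90° from W; a 103° counterclockwise sweep puts V at bearing 193°, so V = W + 11.7·(cos 193°, sin 193°) = (-40.50, -14.33). The tangent condition forces WV to be normal to VZ, so VZ runs along (−sin 193°, cos 193°); with |VZ| = 37.8, Z = (-32.00, -51.16). Then |RZ| = |Z − R| = 60.34.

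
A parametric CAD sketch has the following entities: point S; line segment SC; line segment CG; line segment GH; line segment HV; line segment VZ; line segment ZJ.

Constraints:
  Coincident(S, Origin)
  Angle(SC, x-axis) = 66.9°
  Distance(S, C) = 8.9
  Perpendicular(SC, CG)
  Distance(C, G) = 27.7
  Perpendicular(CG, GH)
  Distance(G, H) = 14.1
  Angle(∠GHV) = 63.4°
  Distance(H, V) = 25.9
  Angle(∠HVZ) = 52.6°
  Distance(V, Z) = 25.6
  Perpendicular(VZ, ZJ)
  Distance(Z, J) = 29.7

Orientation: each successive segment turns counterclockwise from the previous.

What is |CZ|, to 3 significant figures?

28.9

S is at the origin; SC runs at 66.9° with length 8.9, so C = (3.49, 8.19). The perpendicularity gives CG at right angles to SC, so CG runs at 157°; with |CG| = 27.7, G = (-22.0, 19.1). CG is perpendicular to GH, so GH runs at -113°; with |GH| = 14.1, H = (-27.5, 6.08). ∠GHV = 63.4° gives HV at 3.50° from the x-axis; with |HV| = 25.9, V = (-1.67, 7.67). ∠HVZ = 52.6° gives VZ at 131° from the x-axis; with |VZ| = 25.6, Z = (-18.4, 27.0). Then |CZ| = |Z − C| = 28.9.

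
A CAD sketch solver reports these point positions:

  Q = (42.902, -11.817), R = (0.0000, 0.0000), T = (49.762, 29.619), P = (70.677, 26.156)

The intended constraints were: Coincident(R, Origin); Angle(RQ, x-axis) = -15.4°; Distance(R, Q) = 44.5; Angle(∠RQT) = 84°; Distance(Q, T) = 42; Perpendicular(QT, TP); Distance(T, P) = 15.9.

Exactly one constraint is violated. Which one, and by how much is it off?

Distance(T, P) = 15.9 — off by 5.30.

R = (0.00, 0.00) ✓; RQ at -15.40° ✓; |RQ| = 44.50 ✓; ∠RQT = 84.00° ✓; |QT| = 42.00 ✓; ∠(QT, TP) = 90.00° ✓; |TP| = 21.20 ✗.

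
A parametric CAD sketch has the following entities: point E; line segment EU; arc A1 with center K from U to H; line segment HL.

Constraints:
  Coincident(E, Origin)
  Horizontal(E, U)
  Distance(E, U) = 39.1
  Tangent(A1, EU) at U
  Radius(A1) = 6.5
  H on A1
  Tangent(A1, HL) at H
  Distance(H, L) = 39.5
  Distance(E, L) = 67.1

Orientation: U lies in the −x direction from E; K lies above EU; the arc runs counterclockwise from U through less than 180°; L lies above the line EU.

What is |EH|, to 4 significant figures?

34.45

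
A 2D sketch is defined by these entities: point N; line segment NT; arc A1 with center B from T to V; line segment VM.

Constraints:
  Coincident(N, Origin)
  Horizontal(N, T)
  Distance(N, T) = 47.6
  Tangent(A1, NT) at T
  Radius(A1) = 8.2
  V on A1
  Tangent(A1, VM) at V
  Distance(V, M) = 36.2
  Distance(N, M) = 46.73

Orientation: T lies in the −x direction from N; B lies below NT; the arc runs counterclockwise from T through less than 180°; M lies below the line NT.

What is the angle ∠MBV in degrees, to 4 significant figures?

77.24°

N is at the origin; N and T share the same y with |NT| = 47.6 and T on the −x side, so T = (-47.60, 0.000). The tangent condition forces BT to be normal to NT, so B = T + (0, -8.2) = (-47.60, -8.200). Since BV ⟂ VM (tangency), |BM| = √(8.2² + 36.2²) = 37.12 regardless of where V sits on A1. So M lies on both circle(N, 46.73) and circle(B, 37.12); the below-NT intersection is M = (-26.32, -38.61). V is the foot of the tangent from M: V = (-53.11, -14.27).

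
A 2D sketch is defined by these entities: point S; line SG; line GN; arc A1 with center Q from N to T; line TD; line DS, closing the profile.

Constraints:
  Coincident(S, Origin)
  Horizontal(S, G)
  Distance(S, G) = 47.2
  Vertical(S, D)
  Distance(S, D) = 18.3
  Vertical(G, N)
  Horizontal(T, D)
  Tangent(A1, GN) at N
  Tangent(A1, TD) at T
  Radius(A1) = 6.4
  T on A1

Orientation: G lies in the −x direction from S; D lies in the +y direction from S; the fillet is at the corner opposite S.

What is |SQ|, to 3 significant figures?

42.5

S is at the origin; S and G share the same y with |SG| = 47.2 and G on the −x side, so G = (-47.2, 0.00). SD is vertical with |SD| = 18.3 and D on the +y side, so D = (0.00, 18.3). The virtual corner opposite S is at (-47.2, 18.3). The tangent condition forces QN to be normal to GN and since A1 is tangent to TD there, QT ⟂ TD, with radius 6.4, so the center Q sits 6.4 in from both sides at Q = (-40.8, 11.9). Then |SQ| = |Q − S| = 42.5.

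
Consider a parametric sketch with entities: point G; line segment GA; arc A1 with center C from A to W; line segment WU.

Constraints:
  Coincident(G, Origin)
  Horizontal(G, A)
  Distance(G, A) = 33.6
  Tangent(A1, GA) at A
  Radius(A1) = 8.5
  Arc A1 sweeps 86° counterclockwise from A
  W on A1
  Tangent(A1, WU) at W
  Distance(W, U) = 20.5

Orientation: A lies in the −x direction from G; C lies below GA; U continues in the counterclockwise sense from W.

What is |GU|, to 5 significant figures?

51.934

On A1, A sits at bearing 90° from C; an 86° counterclockwise sweep puts W at bearing 176°, so W = C + 8.5·(cos 176°, sin 176°) = (-42.079, -7.9071). Tangency of A1 to WU means the radius CW is perpendicular to WU, so WU runs along (−sin 176°, cos 176°); with |WU| = 20.5, U = (-43.509, -28.357). Then |GU| = |U − G| = 51.934.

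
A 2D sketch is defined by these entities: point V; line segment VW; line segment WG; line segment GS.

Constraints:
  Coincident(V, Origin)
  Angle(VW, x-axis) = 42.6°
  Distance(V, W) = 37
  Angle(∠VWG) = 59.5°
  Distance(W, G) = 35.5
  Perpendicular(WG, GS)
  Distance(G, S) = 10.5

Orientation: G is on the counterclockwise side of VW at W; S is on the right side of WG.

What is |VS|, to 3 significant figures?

45.6

V is at the origin; VW runs at 42.6° with length 37.0, so W = 37.0·(cos 42.6°, sin 42.6°) = (27.2, 25.0). ∠VWG = 59.5°, so WG runs at 42.6° + (180° − 59.5°) = 163° from the x-axis; with |WG| = 35.5, G = W + 35.5·(cos 163°, sin 163°) = (-6.73, 35.4). The perpendicularity gives GS at right angles to WG; with |GS| = 10.5 on the right of WG, S = G + 10.5·(0.291, 0.957) = (-3.68, 45.4). Then |VS| = |S − V| = 45.6.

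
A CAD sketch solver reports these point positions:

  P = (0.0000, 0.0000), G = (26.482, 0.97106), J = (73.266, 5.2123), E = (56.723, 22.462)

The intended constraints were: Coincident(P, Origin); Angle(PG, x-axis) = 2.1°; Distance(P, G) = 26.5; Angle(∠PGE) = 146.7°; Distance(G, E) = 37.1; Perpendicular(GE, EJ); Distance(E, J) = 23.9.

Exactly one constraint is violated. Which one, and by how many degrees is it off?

Perpendicular(GE, EJ) — off by 8.40°.

P = (0.00, 0.00) ✓; PG at 2.100° ✓; |PG| = 26.50 ✓; ∠PGE = 146.7° ✓; |GE| = 37.10 ✓; ∠(GE, EJ) = 81.60° ✗; |EJ| = 23.90 ✓.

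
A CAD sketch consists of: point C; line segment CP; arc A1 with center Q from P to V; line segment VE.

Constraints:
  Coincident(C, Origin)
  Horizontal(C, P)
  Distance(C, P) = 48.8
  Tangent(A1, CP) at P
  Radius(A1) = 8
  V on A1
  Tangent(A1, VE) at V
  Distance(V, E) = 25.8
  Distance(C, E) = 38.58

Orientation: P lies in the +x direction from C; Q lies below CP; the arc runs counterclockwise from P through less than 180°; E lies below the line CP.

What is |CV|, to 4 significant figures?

42.14

C is at the origin; C and P share the same y with |CP| = 48.8 and P on the +x side, so P = (48.80, 0.000). Since A1 is tangent to CP there, QP ⟂ CP, so Q = P + (0, -8) = (48.80, -8.000). Since QV ⟂ VE (tangency), |QE| = √(8.0² + 25.8²) = 27.01 regardless of where V sits on A1. So E lies on both circle(C, 38.58) and circle(Q, 27.01); the below-CP intersection is E = (28.58, -25.91). V is the foot of the tangent from E: V = (41.96, -3.852).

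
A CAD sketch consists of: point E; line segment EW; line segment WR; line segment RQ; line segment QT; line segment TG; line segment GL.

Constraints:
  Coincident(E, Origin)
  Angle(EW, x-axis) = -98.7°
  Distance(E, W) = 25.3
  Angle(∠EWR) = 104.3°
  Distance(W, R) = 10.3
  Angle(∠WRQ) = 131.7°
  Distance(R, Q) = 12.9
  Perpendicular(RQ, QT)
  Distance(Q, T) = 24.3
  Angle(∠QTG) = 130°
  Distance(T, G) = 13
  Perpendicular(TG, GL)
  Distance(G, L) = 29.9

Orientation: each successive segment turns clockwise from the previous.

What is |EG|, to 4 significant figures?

5.907

The perpendicularity gives QT at right angles to RQ, so QT runs at 47.30°; with |QT| = 24.3, T = (-7.079, 0.5927). ∠QTG = 130.0° gives TG at -2.700° from the x-axis; with |TG| = 13.0, G = (5.907, -0.01970). Then |EG| = |G − E| = 5.907.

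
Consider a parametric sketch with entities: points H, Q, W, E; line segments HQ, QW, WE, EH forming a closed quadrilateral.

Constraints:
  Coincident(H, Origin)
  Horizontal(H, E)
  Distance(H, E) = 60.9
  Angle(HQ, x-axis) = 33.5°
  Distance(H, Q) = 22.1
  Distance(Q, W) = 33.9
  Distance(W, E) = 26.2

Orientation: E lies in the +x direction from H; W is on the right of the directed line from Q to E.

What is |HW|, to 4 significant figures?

41.80

Checks: |QW| = 33.90 ✓; |WE| = 26.20 ✓.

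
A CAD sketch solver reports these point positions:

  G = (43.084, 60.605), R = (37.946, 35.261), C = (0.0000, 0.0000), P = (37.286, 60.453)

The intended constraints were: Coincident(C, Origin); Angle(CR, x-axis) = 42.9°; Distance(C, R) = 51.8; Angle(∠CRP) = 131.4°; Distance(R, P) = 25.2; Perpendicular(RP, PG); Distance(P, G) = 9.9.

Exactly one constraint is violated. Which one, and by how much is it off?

Distance(P, G) = 9.9 — off by 4.10.

C = (0.00, 0.00) ✓; CR at 42.90° ✓; |CR| = 51.80 ✓; ∠CRP = 131.4° ✓; |RP| = 25.20 ✓; ∠(RP, PG) = 90.00° ✓; |PG| = 5.800 ✗.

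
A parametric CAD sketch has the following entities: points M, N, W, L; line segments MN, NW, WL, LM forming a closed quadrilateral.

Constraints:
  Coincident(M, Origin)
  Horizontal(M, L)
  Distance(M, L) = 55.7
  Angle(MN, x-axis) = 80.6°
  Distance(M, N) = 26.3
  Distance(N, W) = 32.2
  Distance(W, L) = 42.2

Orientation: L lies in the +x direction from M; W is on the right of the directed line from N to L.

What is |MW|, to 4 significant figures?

14.60

M is at the origin; M and L share the same y with |ML| = 55.7 and L in +x, so L = (55.7, 0). MN runs at 80.6° with |MN| = 26.3, so N = (4.295, 25.95). W is determined by |NW| = 32.2 and |WL| = 42.2 together: it lies at the intersection of circle(N, 32.2) and circle(L, 42.2). With |NL| = 57.58, the foot of the radical line on NL is 22.33 from N and the perpendicular offset is √(32.2² − 22.33²) = 23.20. Taking the right-of-NL solution: W = (13.78, -4.826).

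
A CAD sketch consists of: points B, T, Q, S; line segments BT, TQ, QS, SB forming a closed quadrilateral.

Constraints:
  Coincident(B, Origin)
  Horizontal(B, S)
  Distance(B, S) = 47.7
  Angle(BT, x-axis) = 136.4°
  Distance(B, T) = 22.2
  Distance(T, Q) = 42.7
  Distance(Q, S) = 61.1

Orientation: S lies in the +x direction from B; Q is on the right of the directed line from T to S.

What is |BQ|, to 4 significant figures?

27.49

Checks: |TQ| = 42.70 ✓; |QS| = 61.10 ✓.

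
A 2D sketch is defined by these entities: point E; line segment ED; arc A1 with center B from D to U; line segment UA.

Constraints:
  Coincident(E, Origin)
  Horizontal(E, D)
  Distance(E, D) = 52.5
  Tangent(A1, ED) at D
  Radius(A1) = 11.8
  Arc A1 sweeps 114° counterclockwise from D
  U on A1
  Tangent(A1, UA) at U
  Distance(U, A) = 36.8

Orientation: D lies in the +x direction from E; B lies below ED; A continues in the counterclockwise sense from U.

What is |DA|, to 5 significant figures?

50.392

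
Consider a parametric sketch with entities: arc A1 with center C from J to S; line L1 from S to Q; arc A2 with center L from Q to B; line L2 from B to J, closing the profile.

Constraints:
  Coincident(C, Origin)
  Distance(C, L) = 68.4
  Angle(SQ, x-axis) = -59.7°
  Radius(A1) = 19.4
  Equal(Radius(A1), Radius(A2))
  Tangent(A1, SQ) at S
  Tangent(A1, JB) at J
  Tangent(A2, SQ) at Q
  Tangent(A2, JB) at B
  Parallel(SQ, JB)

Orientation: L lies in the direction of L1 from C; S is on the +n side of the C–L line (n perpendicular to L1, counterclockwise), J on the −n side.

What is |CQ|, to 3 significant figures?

71.1

The slot axis is L1's direction at -59.7°, so u = (cos -59.7°, sin -59.7°) = (0.505, -0.863) and n = (−sin -59.7°, cos -59.7°) = (0.863, 0.505). C is at the origin and L lies 68.4 along u from C, so L = 68.4·u = (34.5, -59.1). Tangency of A1 to both parallel lines with radius 19.4 puts S and J at C ± 19.4·n: S = (16.7, 9.79), J = (-16.7, -9.79). Equal radii place Q and B the same way about L: Q = L + 19.4·n = (51.3, -49.3), B = L − 19.4·n = (17.8, -68.8). Then |CQ| = |Q − C| = 71.1.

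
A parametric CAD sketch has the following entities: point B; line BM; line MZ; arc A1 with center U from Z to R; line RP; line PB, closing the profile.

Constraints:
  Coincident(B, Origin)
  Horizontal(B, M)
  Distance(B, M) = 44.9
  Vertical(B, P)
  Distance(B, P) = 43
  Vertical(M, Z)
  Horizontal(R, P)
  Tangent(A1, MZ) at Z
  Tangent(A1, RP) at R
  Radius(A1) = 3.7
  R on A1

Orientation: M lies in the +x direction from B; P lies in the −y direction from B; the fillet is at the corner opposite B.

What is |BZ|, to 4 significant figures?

59.67

B is at the origin; BM is horizontal with |BM| = 44.9 and M on the +x side, so M = (44.90, 0.000). BP is vertical with |BP| = 43.0 and P on the −y side, so P = (0.000, -43.00). The virtual corner opposite B is at (44.90, -43.00). Since A1 is tangent to MZ there, UZ ⟂ MZ and tangency of A1 to RP means the radius UR is perpendicular to RP, with radius 3.7, so the center U sits 3.7 in from both sides at U = (41.20, -39.30). That places the tangent points at Z = (44.90, -39.30) on MZ and R = (41.20, -43.00) on RP. Then |BZ| = |Z − B| = 59.67.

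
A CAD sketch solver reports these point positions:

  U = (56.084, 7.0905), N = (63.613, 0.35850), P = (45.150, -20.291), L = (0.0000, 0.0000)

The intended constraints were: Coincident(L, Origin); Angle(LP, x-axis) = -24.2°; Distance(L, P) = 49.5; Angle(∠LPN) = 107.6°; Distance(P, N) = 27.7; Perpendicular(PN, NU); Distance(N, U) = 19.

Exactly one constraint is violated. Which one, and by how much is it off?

Distance(N, U) = 19 — off by 8.90.

L = (0.00, 0.00) ✓; LP at -24.20° ✓; |LP| = 49.50 ✓; ∠LPN = 107.6° ✓; |PN| = 27.70 ✓; ∠(PN, NU) = 90.00° ✓; |NU| = 10.10 ✗.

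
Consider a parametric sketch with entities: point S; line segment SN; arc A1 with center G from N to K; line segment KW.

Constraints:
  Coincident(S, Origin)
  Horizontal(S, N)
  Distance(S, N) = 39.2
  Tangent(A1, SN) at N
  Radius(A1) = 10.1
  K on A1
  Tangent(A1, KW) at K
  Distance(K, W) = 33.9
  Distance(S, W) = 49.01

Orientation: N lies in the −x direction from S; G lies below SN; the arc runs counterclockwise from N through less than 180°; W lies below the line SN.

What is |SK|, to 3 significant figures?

49.7

S is at the origin; SN is horizontal with |SN| = 39.2 and N on the −x side, so N = (-39.2, 0.00). Since A1 is tangent to SN there, GN ⟂ SN, so G = N + (0, -10.1) = (-39.2, -10.1). Since GK ⟂ KW (tangency), |GW| = √(10.1² + 33.9²) = 35.4 regardless of where K sits on A1. So W lies on both circle(S, 49.01) and circle(G, 35.4); the below-SN intersection is W = (-24.7, -42.3). K is the foot of the tangent from W: K = (-46.8, -16.7).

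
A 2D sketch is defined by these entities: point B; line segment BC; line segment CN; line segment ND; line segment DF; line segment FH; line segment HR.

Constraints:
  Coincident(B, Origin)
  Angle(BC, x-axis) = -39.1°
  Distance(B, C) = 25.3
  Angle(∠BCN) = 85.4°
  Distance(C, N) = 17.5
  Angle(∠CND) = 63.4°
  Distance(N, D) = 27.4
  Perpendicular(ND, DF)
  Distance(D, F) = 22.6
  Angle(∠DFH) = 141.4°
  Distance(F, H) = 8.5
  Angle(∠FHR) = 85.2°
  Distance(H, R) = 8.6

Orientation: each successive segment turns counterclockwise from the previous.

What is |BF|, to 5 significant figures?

20.166

B is at the origin; BC runs at -39.1° with length 25.3, so C = (19.634, -15.956). ∠BCN = 85.4° gives CN at 55.500° from the x-axis; with |CN| = 17.5, N = (29.546, -1.5339). ∠CND = 63.4° gives ND at 172.10° from the x-axis; with |ND| = 27.4, D = (2.4061, 2.2321). The perpendicularity gives DF at right angles to ND, so DF runs at -97.900°; with |DF| = 22.6, F = (-0.70012, -20.153). Then |BF| = |F − B| = 20.166.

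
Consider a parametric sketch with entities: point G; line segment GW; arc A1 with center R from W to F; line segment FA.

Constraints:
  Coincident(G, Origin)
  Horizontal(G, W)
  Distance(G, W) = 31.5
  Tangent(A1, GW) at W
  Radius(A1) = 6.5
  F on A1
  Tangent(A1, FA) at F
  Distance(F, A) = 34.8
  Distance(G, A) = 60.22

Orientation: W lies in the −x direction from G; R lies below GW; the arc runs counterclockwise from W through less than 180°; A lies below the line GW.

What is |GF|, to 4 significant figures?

38.14

Checks: ∠(RW, WG) = 90.00° ✓; |RW| = 6.500 ✓; |RF| = 6.500 ✓; ∠(RF, FA) = 90.00° ✓; |FA| = 34.80 ✓; |GA| = 60.22 ✓.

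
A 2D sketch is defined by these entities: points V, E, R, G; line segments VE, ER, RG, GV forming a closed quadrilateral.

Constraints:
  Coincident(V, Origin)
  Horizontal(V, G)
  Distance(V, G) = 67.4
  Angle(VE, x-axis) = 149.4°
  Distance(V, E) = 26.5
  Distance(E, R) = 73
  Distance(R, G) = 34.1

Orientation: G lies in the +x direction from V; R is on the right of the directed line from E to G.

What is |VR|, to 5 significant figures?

46.519

Checks: |ER| = 73.00 ✓; |RG| = 34.10 ✓.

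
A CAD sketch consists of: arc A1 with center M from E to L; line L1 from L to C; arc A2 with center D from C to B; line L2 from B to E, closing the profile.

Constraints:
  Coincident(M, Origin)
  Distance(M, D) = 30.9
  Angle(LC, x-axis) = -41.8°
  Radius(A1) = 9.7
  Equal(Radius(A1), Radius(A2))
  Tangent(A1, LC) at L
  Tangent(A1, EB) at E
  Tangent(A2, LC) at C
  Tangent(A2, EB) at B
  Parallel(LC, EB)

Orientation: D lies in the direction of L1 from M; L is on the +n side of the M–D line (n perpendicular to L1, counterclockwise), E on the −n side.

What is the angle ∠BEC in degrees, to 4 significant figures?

32.12°

Tangency of A1 to both parallel lines with radius 9.7 puts L and E at M ± 9.7·n: L = (6.465, 7.231), E = (-6.465, -7.231). Equal radii place C and B the same way about D: C = D + 9.7·n = (29.50, -13.36), B = D − 9.7·n = (16.57, -27.83). Then cos ∠BEC = EB·EC / (|EB||EC|), giving 32.12°.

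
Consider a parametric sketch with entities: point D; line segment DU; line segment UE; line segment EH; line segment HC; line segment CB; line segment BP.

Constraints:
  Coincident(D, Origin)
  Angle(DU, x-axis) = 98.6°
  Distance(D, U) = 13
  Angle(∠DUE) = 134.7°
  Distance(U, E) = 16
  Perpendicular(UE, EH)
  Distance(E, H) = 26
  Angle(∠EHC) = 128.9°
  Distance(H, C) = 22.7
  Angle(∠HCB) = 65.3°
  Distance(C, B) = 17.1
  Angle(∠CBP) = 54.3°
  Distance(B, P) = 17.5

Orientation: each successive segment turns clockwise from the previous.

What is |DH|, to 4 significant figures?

30.22

D is at the origin; DU runs at 98.6° with length 13.0, so U = (-1.944, 12.85). ∠DUE = 134.7° gives UE at 53.30° from the x-axis; with |UE| = 16.0, E = (7.618, 25.68). UE is perpendicular to EH, so EH runs at -36.70°; with |EH| = 26.0, H = (28.46, 10.14). Then |DH| = |H − D| = 30.22.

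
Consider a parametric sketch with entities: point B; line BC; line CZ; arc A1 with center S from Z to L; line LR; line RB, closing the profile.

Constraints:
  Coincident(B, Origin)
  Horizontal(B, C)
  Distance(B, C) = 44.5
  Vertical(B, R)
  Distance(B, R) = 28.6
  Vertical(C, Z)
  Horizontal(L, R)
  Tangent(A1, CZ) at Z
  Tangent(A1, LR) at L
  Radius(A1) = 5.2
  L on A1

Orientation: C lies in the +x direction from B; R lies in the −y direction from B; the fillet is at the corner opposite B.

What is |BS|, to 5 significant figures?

45.739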